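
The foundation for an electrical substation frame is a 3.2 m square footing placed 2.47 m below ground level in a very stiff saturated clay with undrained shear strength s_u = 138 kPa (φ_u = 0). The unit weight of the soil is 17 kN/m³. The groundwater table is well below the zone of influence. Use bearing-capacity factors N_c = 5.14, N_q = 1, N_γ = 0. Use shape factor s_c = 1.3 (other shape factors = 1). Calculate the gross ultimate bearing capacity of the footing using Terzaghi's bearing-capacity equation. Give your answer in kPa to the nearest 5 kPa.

Overburden at base level: q = 17 × 2.47 = 41.99 kPa.
Cohesion term c·N_c·s_c = 138 × 5.14 × 1.3 = 922.12 kPa; surcharge term q·N_q = 41.99 × 1 = 41.99 kPa.
q_ult = 922.12 + 41.99 = 964.11 kPa.

q_ult ≈ 965 kPa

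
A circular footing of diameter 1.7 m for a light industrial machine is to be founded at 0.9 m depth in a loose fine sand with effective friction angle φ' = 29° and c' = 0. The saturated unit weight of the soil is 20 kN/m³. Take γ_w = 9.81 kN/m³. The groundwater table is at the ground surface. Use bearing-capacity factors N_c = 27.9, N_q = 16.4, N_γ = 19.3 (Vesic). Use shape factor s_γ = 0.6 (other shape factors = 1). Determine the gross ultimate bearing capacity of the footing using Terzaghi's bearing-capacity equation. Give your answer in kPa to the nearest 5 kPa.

γ' = 20 − 9.81 = 10.19 kN/m³ (submerged throughout). q = 10.19 × 0.9 = 9.171 kPa; the same γ' applies in the ½γBN_γ term.
q·N_q = 9.171 × 16.4 = 150.4 kPa
0.5·γ·B·N_γ·s_γ = 0.5 × 10.19 × 1.7 × 19.3 × 0.6 = 100.3 kPa
q_ult = 150.4 + 100.3 = 250.7 kPa.

q_ult ≈ 250 kPa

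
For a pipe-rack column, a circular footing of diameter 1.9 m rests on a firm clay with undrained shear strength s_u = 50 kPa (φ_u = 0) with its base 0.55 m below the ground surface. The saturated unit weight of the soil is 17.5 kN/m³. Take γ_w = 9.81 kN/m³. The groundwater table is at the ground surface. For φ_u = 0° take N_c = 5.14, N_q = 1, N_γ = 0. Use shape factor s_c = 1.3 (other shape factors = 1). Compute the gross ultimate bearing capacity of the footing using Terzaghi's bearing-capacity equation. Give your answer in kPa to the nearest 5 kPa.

q_ult ≈ 340 kPa

With the water table at the surface the whole profile is submerged: γ' = 17.5 − 9.81 = 7.69 kN/m³, so q = γ'·D_f = 4.2295 kPa.
q_ult = c·N_c·s_c + q·N_q
     = 50 × 5.14 × 1.3 + 4.2295 × 1
     = 334.1 + 4.2295 = 338.33 kPa.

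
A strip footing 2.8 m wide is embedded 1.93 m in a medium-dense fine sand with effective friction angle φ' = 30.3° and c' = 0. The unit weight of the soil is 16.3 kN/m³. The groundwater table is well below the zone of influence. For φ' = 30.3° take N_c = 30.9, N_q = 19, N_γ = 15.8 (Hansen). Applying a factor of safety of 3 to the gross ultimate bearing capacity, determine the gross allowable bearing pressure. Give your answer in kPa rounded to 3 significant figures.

q = γ·D_f = 16.3 × 1.93 = 31.459 kPa.
q·N_q = 31.459 × 19 = 597.72 kPa
0.5·γ·B·N_γ = 0.5 × 16.3 × 2.8 × 15.8 = 360.56 kPa
q_ult = 597.72 + 360.56 = 958.28 kPa.
q_all = q_ult / FS = 958.28 / 3 = 319.43 kPa.

q_all ≈ 319 kPa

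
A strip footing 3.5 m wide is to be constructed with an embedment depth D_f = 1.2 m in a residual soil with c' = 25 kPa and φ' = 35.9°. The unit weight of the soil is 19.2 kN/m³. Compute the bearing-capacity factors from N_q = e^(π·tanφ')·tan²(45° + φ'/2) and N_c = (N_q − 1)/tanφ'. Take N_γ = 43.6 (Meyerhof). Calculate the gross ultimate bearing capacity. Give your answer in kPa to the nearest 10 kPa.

q_ult ≈ 3580 kPa

tan35.9° = 0.7239, so N_q = e^(π×0.7239)·tan²(62.95°) = 9.719 × 3.835 = 37.28.
N_c = (37.28 − 1)/tan35.9° = 50.11.
Overburden at base level: q = 19.2 × 1.2 = 23.04 kPa.
Cohesion term c·N_c = 25 × 50.115 = 1252.9 kPa; surcharge term q·N_q = 23.04 × 37.277 = 858.86 kPa; self-weight term 0.5·γ·B·N_γ = 0.5 × 19.2 × 3.5 × 43.6 = 1465 kPa.
q_ult = 1252.9 + 858.86 + 1465 = 3576.7 kPa.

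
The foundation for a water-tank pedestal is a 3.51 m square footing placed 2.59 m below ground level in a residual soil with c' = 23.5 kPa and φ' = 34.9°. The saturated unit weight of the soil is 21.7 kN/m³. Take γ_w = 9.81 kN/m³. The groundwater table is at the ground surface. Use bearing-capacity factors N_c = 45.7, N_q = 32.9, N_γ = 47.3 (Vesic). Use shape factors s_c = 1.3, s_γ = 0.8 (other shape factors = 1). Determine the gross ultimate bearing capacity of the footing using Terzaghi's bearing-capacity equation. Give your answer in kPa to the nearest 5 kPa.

With the water table at the surface the whole profile is submerged: γ' = 21.7 − 9.81 = 11.89 kN/m³, so q = γ'·D_f = 30.795 kPa; the same γ' applies in the ½γBN_γ term.
q_ult = c·N_c·s_c + q·N_q + 0.5·γ·B·N_γ·s_γ
     = 23.5 × 45.7 × 1.3 + 30.795 × 32.9 + 0.5 × 11.89 × 3.51 × 47.3 × 0.8
     = 1396.1 + 1013.2 + 789.61 = 3198.9 kPa.

q_ult ≈ 3200 kPa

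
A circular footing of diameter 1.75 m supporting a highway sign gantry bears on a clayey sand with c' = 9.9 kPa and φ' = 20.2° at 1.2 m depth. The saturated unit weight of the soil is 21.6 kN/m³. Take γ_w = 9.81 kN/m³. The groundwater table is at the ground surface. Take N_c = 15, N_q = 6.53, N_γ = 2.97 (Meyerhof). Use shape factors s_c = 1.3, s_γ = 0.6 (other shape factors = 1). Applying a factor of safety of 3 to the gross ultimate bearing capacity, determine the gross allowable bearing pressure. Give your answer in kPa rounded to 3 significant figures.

With the water table at the surface the whole profile is submerged: γ' = 21.6 − 9.81 = 11.79 kN/m³, so q = γ'·D_f = 14.148 kPa; the same γ' applies in the ½γBN_γ term.
q_ult = c·N_c·s_c + q·N_q + 0.5·γ·B·N_γ·s_γ
     = 9.9 × 15 × 1.3 + 14.148 × 6.53 + 0.5 × 11.79 × 1.75 × 2.97 × 0.6
     = 193.05 + 92.386 + 18.384 = 303.82 kPa.
q_all = q_ult / FS = 303.82 / 3 = 101.27 kPa.

q_all ≈ 101 kPa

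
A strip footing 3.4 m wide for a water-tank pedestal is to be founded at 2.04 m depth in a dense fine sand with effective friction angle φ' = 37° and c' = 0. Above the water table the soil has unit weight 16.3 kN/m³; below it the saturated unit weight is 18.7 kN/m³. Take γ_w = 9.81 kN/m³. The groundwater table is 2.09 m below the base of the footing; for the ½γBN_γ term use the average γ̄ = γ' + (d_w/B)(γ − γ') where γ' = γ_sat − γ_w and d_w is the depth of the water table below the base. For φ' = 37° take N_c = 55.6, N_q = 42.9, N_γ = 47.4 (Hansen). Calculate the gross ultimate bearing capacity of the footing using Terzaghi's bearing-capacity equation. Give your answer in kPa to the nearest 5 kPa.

q_ult ≈ 2510 kPa

Overburden at base level: q = 16.3 × 2.04 = 33.252 kPa.
The water table is 2.09 m below the base (< B = 3.4 m), so the ½γBN_γ term uses γ̄ = γ' + (d_w/B)(γ − γ') = 8.89 + (2.09/3.4)(16.3 − 8.89) = 13.445 kN/m³.
Surcharge term q·N_q = 33.252 × 42.9 = 1426.5 kPa; self-weight term 0.5·γ·B·N_γ = 0.5 × 13.445 × 3.4 × 47.4 = 1083.4 kPa.
q_ult = 1426.5 + 1083.4 = 2509.9 kPa.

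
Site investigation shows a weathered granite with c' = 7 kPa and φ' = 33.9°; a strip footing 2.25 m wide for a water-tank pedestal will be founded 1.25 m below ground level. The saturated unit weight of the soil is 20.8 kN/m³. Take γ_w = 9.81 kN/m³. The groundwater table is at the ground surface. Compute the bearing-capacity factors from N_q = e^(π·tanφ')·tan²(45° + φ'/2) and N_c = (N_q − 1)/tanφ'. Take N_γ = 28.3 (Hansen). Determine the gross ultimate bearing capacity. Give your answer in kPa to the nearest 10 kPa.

tan33.9° = 0.672, so N_q = e^(π×0.672)·tan²(61.95°) = 8.257 × 3.522 = 29.08.
N_c = (29.08 − 1)/tan33.9° = 41.79.
γ' = 20.8 − 9.81 = 10.99 kN/m³ (submerged throughout). q = 10.99 × 1.25 = 13.738 kPa; the same γ' applies in the ½γBN_γ term.
c·N_c = 7 × 41.793 = 292.55 kPa
q·N_q = 13.738 × 29.083 = 399.53 kPa
0.5·γ·B·N_γ = 0.5 × 10.99 × 2.25 × 28.3 = 349.89 kPa
q_ult = 292.55 + 399.53 + 349.89 = 1042 kPa.

q_ult ≈ 1040 kPa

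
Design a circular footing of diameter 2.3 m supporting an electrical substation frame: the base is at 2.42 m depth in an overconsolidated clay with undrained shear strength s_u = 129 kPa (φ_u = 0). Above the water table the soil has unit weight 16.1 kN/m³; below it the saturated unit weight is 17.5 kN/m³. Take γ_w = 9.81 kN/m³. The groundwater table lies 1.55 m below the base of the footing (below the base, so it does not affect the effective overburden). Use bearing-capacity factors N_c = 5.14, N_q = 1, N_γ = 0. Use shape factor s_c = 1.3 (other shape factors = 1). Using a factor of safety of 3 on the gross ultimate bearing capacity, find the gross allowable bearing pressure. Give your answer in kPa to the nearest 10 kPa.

Effective surcharge at the founding depth q = γ·D_f = 16.1 × 2.42 = 38.962 kPa.
q_ult = c·N_c·s_c + q·N_q
     = 129 × 5.14 × 1.3 + 38.962 × 1
     = 861.98 + 38.962 = 900.94 kPa.
q_all = 900.94 / 3 = 300.31 kPa.

q_all ≈ 300 kPa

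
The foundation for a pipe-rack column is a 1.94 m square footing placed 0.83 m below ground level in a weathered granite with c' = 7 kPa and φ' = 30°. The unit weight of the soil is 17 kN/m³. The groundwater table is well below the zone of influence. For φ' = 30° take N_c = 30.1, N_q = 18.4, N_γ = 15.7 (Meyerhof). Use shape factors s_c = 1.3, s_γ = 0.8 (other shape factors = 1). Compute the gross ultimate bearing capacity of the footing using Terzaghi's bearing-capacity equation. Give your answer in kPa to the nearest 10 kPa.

q_ult ≈ 740 kPa

q = γ·D_f = 17 × 0.83 = 14.11 kPa.
c·N_c·s_c = 7 × 30.1 × 1.3 = 273.91 kPa
q·N_q = 14.11 × 18.4 = 259.62 kPa
0.5·γ·B·N_γ·s_γ = 0.5 × 17 × 1.94 × 15.7 × 0.8 = 207.11 kPa
q_ult = 273.91 + 259.62 + 207.11 = 740.65 kPa.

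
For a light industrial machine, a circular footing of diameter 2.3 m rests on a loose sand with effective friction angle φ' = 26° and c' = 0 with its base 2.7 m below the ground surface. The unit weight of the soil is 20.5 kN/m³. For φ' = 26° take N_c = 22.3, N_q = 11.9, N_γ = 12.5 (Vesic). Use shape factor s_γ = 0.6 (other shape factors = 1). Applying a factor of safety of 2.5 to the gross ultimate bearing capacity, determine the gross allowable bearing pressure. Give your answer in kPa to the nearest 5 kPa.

q = γ·D_f = 20.5 × 2.7 = 55.35 kPa.
q·N_q = 55.35 × 11.9 = 658.67 kPa
0.5·γ·B·N_γ·s_γ = 0.5 × 20.5 × 2.3 × 12.5 × 0.6 = 176.81 kPa
q_ult = 658.67 + 176.81 = 835.48 kPa.
q_all = q_ult / FS = 835.48 / 2.5 = 334.19 kPa.

q_all ≈ 335 kPa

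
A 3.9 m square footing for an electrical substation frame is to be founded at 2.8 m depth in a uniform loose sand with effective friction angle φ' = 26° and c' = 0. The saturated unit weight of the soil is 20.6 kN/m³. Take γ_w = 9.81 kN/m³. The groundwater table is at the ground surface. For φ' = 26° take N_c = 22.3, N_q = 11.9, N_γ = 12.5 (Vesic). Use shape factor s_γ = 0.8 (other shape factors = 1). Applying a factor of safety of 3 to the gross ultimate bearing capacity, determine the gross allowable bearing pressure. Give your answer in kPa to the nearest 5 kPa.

q_all ≈ 190 kPa

Water table at ground surface, so effective unit weight γ' = 20.6 − 9.81 = 10.79 kN/m³ is used throughout; overburden q = 10.79 × 2.8 = 30.212 kPa; the same γ' applies in the ½γBN_γ term.
Surcharge term q·N_q = 30.212 × 11.9 = 359.52 kPa; self-weight term 0.5·γ·B·N_γ·s_γ = 0.5 × 10.79 × 3.9 × 12.5 × 0.8 = 210.41 kPa.
q_ult = 359.52 + 210.41 = 569.93 kPa.
q_all = q_ult / FS = 569.93 / 3 = 189.98 kPa.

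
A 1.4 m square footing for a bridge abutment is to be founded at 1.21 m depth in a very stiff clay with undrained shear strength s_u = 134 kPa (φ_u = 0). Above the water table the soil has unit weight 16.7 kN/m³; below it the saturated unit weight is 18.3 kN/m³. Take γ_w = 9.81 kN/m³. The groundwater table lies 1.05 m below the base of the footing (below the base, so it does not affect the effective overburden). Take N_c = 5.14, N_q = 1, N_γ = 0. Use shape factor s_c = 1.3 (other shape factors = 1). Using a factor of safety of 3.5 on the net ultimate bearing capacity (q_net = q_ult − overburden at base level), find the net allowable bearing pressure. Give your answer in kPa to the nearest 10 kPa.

q_all(net) ≈ 260 kPa

q = γ·D_f = 16.7 × 1.21 = 20.207 kPa.
c·N_c·s_c = 134 × 5.14 × 1.3 = 895.39 kPa
q·N_q = 20.207 × 1 = 20.207 kPa
q_ult = 895.39 + 20.207 = 915.6 kPa.
q_net = 915.6 − 20.207 = 895.39 kPa.
q_all(net) = 895.39 / 3.5 = 255.83 kPa.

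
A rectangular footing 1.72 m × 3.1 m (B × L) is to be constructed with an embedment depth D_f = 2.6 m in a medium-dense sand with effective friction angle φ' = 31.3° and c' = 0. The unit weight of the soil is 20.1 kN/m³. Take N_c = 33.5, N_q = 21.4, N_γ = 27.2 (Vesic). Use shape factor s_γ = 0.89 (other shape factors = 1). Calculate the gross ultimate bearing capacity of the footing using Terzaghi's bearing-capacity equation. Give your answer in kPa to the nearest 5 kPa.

q = γ·D_f = 20.1 × 2.6 = 52.26 kPa.
q·N_q = 52.26 × 21.4 = 1118.4 kPa
0.5·γ·B·N_γ·s_γ = 0.5 × 20.1 × 1.72 × 27.2 × 0.89 = 418.46 kPa
q_ult = 1118.4 + 418.46 = 1536.8 kPa.

q_ult ≈ 1535 kPa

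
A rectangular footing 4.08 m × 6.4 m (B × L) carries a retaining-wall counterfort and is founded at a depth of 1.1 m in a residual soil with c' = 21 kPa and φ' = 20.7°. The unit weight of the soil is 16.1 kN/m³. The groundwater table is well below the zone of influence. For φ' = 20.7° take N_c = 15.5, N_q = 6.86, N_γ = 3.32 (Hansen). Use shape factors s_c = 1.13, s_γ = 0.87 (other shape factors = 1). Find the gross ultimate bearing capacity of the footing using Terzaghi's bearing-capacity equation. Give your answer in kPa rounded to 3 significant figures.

Effective surcharge at the founding depth q = γ·D_f = 16.1 × 1.1 = 17.71 kPa.
q_ult = c·N_c·s_c + q·N_q + 0.5·γ·B·N_γ·s_γ
     = 21 × 15.5 × 1.13 + 17.71 × 6.86 + 0.5 × 16.1 × 4.08 × 3.32 × 0.87
     = 367.81 + 121.49 + 94.867 = 584.17 kPa.

q_ult ≈ 584 kPa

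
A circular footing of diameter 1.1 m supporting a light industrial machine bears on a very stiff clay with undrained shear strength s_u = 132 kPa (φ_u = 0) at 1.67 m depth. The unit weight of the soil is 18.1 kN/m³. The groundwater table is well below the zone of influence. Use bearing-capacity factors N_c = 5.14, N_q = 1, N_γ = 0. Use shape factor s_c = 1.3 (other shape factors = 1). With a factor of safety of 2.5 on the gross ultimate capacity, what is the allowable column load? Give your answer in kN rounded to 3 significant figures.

q = γ·D_f = 18.1 × 1.67 = 30.227 kPa.
c·N_c·s_c = 132 × 5.14 × 1.3 = 882.02 kPa
q·N_q = 30.227 × 1 = 30.227 kPa
q_ult = 882.02 + 30.227 = 912.25 kPa.
Gross allowable pressure q_all = 912.25 / 2.5 = 364.9 kPa.
Footing area = 0.9503 m², so allowable column load = 364.9 × 0.9503 = 346.76 kN.

P_all ≈ 347 kN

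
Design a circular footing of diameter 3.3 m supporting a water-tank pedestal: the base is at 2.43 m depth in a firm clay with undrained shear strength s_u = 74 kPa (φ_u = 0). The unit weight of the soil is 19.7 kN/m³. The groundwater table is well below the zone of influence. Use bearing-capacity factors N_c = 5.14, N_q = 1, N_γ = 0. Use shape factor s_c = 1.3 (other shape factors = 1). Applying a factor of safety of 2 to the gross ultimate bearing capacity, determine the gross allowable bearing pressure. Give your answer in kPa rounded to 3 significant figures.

q_all ≈ 271 kPa

Effective surcharge at the founding depth q = γ·D_f = 19.7 × 2.43 = 47.871 kPa.
q_ult = c·N_c·s_c + q·N_q
     = 74 × 5.14 × 1.3 + 47.871 × 1
     = 494.47 + 47.871 = 542.34 kPa.
q_all = q_ult / FS = 542.34 / 2 = 271.17 kPa.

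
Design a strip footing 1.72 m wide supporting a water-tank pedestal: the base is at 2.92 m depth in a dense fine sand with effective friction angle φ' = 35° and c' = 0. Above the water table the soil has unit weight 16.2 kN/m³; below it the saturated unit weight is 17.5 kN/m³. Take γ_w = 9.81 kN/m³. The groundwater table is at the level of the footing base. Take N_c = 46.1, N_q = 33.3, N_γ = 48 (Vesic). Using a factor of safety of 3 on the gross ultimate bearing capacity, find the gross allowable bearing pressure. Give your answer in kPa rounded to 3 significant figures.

q_all ≈ 631 kPa

Overburden at base level: q = 16.2 × 2.92 = 47.304 kPa.
Below the base the soil is submerged, so the ½γBN_γ term uses γ' = 17.5 − 9.81 = 7.69 kN/m³.
Surcharge term q·N_q = 47.304 × 33.3 = 1575.2 kPa; self-weight term 0.5·γ·B·N_γ = 0.5 × 7.69 × 1.72 × 48 = 317.44 kPa.
q_ult = 1575.2 + 317.44 = 1892.7 kPa.
q_all = 1892.7 / 3 = 630.89 kPa.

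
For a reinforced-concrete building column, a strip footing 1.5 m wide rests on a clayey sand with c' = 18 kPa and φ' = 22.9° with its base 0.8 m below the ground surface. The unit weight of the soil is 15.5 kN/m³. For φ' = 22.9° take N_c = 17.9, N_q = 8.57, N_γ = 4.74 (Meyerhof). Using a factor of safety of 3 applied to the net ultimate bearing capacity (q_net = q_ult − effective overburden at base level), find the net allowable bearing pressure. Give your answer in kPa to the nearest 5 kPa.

Effective surcharge at the founding depth q = γ·D_f = 15.5 × 0.8 = 12.4 kPa.
q_ult = c·N_c + q·N_q + 0.5·γ·B·N_γ
     = 18 × 17.9 + 12.4 × 8.57 + 0.5 × 15.5 × 1.5 × 4.74
     = 322.2 + 106.27 + 55.102 = 483.57 kPa.
Net ultimate: q_net = 483.57 − 12.4 = 471.17 kPa.
q_all(net) = 471.17 / 3 = 157.06 kPa.

q_all(net) ≈ 155 kPa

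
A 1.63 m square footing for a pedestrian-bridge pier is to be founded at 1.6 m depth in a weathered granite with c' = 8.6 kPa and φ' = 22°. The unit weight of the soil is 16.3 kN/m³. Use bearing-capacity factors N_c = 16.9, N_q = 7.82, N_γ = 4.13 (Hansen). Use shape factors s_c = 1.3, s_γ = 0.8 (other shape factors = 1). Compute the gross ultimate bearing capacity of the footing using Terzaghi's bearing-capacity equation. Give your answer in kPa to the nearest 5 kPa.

Overburden at base level: q = 16.3 × 1.6 = 26.08 kPa.
Cohesion term c·N_c·s_c = 8.6 × 16.9 × 1.3 = 188.94 kPa; surcharge term q·N_q = 26.08 × 7.82 = 203.95 kPa; self-weight term 0.5·γ·B·N_γ·s_γ = 0.5 × 16.3 × 1.63 × 4.13 × 0.8 = 43.892 kPa.
q_ult = 188.94 + 203.95 + 43.892 = 436.78 kPa.

q_ult ≈ 435 kPa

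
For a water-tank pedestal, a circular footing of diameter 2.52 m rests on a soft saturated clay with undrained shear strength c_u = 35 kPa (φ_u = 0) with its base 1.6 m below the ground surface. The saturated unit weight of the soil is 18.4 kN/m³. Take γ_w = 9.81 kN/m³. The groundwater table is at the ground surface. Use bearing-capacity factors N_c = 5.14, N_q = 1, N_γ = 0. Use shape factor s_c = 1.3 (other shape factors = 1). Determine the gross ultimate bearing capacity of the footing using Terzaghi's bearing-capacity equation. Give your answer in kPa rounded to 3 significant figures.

q_ult ≈ 248 kPa

γ' = 18.4 − 9.81 = 8.59 kN/m³ (submerged throughout). q = 8.59 × 1.6 = 13.744 kPa.
c·N_c·s_c = 35 × 5.14 × 1.3 = 233.87 kPa
q·N_q = 13.744 × 1 = 13.744 kPa
q_ult = 233.87 + 13.744 = 247.61 kPa.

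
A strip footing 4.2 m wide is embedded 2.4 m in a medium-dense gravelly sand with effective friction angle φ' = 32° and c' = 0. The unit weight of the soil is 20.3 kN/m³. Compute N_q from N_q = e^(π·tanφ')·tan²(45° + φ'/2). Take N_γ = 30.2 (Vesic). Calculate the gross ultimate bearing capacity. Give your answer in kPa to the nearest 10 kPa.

tan32° = 0.6249, so N_q = e^(π×0.6249)·tan²(61°) = 7.121 × 3.255 = 23.18.
Overburden at base level: q = 20.3 × 2.4 = 48.72 kPa.
Surcharge term q·N_q = 48.72 × 23.177 = 1129.2 kPa; self-weight term 0.5·γ·B·N_γ = 0.5 × 20.3 × 4.2 × 30.2 = 1287.4 kPa.
q_ult = 1129.2 + 1287.4 = 2416.6 kPa.

q_ult ≈ 2420 kPa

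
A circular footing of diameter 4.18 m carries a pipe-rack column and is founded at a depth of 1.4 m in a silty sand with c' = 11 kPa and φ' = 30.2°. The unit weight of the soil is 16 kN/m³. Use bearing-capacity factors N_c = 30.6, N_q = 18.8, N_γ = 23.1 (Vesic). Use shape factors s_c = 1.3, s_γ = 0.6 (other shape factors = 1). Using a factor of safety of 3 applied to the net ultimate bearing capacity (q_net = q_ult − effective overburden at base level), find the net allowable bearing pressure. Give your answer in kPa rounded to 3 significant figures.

q = γ·D_f = 16 × 1.4 = 22.4 kPa.
c·N_c·s_c = 11 × 30.6 × 1.3 = 437.58 kPa
q·N_q = 22.4 × 18.8 = 421.12 kPa
0.5·γ·B·N_γ·s_γ = 0.5 × 16 × 4.18 × 23.1 × 0.6 = 463.48 kPa
q_ult = 437.58 + 421.12 + 463.48 = 1322.2 kPa.
Net ultimate: q_net = 1322.2 − 22.4 = 1299.8 kPa.
q_all(net) = 1299.8 / 3 = 433.26 kPa.

q_all(net) ≈ 433 kPa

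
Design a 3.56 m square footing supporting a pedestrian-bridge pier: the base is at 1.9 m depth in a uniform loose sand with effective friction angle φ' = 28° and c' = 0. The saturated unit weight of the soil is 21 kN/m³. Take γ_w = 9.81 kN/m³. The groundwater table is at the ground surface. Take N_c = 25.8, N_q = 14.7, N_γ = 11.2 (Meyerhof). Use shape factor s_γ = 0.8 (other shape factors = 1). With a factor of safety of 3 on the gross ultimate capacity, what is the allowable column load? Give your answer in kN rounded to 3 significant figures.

P_all ≈ 2070 kN

Water table at ground surface, so effective unit weight γ' = 21 − 9.81 = 11.19 kN/m³ is used throughout; overburden q = 11.19 × 1.9 = 21.261 kPa; the same γ' applies in the ½γBN_γ term.
Surcharge term q·N_q = 21.261 × 14.7 = 312.54 kPa; self-weight term 0.5·γ·B·N_γ·s_γ = 0.5 × 11.19 × 3.56 × 11.2 × 0.8 = 178.47 kPa.
q_ult = 312.54 + 178.47 = 491 kPa.
Gross allowable pressure q_all = 491 / 3 = 163.67 kPa.
Footing area = 12.6736 m², so allowable column load = 163.67 × 12.6736 = 2074.3 kN.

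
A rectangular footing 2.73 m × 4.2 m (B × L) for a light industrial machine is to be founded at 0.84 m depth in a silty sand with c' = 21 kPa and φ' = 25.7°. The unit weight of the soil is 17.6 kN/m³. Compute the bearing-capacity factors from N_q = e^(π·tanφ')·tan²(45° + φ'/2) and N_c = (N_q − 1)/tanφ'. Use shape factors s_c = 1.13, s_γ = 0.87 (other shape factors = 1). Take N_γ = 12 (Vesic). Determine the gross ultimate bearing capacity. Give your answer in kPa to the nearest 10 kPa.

tan25.7° = 0.4813, so N_q = e^(π×0.4813)·tan²(57.85°) = 4.536 × 2.531 = 11.48.
N_c = (11.48 − 1)/tan25.7° = 21.78.
Overburden at base level: q = 17.6 × 0.84 = 14.784 kPa.
Cohesion term c·N_c·s_c = 21 × 21.779 × 1.13 = 516.81 kPa; surcharge term q·N_q = 14.784 × 11.481 = 169.74 kPa; self-weight term 0.5·γ·B·N_γ·s_γ = 0.5 × 17.6 × 2.73 × 12 × 0.87 = 250.81 kPa.
q_ult = 516.81 + 169.74 + 250.81 = 937.37 kPa.

q_ult ≈ 940 kPa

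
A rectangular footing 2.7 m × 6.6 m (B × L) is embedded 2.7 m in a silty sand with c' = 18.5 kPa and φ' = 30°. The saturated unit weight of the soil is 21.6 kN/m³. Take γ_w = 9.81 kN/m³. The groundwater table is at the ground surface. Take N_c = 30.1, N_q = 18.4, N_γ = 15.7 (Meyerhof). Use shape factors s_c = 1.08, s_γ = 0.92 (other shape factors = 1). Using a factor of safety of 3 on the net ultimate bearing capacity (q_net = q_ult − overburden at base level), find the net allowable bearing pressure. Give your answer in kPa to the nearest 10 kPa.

With the water table at the surface the whole profile is submerged: γ' = 21.6 − 9.81 = 11.79 kN/m³, so q = γ'·D_f = 31.833 kPa; the same γ' applies in the ½γBN_γ term.
q_ult = c·N_c·s_c + q·N_q + 0.5·γ·B·N_γ·s_γ
     = 18.5 × 30.1 × 1.08 + 31.833 × 18.4 + 0.5 × 11.79 × 2.7 × 15.7 × 0.92
     = 601.4 + 585.73 + 229.9 = 1417 kPa.
q_net = 1417 − 31.833 = 1385.2 kPa.
q_all(net) = 1385.2 / 3 = 461.73 kPa.

q_all(net) ≈ 460 kPa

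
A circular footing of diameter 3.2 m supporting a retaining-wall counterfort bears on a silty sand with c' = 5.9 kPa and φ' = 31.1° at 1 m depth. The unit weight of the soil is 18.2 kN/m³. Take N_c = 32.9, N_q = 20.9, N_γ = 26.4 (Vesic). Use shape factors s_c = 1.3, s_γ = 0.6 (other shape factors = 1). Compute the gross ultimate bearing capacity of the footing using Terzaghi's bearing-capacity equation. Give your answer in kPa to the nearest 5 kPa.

Overburden at base level: q = 18.2 × 1 = 18.2 kPa.
Cohesion term c·N_c·s_c = 5.9 × 32.9 × 1.3 = 252.34 kPa; surcharge term q·N_q = 18.2 × 20.9 = 380.38 kPa; self-weight term 0.5·γ·B·N_γ·s_γ = 0.5 × 18.2 × 3.2 × 26.4 × 0.6 = 461.26 kPa.
q_ult = 252.34 + 380.38 + 461.26 = 1094 kPa.

q_ult ≈ 1095 kPa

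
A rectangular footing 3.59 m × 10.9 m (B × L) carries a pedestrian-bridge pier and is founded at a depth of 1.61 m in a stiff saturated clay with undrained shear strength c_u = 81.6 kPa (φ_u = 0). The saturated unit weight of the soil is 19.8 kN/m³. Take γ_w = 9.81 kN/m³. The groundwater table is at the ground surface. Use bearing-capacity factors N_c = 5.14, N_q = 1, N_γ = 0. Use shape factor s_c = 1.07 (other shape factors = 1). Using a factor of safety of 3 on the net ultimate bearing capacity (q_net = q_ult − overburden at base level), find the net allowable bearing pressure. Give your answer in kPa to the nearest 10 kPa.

q_all(net) ≈ 150 kPa

Water table at ground surface, so effective unit weight γ' = 19.8 − 9.81 = 9.99 kN/m³ is used throughout; overburden q = 9.99 × 1.61 = 16.084 kPa.
Cohesion term c·N_c·s_c = 81.6 × 5.14 × 1.07 = 448.78 kPa; surcharge term q·N_q = 16.084 × 1 = 16.084 kPa.
q_ult = 448.78 + 16.084 = 464.87 kPa.
q_net = 464.87 − 16.084 = 448.78 kPa.
q_all(net) = 448.78 / 3 = 149.59 kPa.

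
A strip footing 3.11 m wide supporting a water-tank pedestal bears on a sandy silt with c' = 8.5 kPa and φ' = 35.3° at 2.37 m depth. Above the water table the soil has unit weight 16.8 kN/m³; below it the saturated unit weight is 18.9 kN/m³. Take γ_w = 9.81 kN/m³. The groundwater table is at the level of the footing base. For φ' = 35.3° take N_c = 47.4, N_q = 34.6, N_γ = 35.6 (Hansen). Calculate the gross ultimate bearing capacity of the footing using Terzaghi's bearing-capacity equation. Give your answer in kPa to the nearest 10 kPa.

q = γ·D_f = 16.8 × 2.37 = 39.816 kPa.
For the ½γBN_γ term take γ' = 18.9 − 9.81 = 9.09 kN/m³ (soil below base is submerged).
c·N_c = 8.5 × 47.4 = 402.9 kPa
q·N_q = 39.816 × 34.6 = 1377.6 kPa
0.5·γ·B·N_γ = 0.5 × 9.09 × 3.11 × 35.6 = 503.2 kPa
q_ult = 402.9 + 1377.6 + 503.2 = 2283.7 kPa.

q_ult ≈ 2280 kPa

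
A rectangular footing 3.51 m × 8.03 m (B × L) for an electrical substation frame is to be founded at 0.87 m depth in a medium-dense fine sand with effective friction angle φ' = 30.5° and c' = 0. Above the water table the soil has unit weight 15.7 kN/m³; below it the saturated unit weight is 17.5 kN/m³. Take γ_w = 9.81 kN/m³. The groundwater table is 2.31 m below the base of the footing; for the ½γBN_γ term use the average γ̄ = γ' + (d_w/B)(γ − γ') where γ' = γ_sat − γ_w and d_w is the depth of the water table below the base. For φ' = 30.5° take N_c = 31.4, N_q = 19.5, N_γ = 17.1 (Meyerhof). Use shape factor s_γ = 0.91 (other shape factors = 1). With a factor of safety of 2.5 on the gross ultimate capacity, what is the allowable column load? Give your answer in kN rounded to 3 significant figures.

Effective surcharge at the founding depth q = γ·D_f = 15.7 × 0.87 = 13.659 kPa.
With d_w = 2.31 m < B, γ̄ = 7.69 + (2.31/3.51) × (15.7 − 7.69) = 12.962 kN/m³.
q_ult = q·N_q + 0.5·γ·B·N_γ·s_γ
     = 13.659 × 19.5 + 0.5 × 12.962 × 3.51 × 17.1 × 0.91
     = 266.35 + 353.97 = 620.32 kPa.
Gross allowable pressure q_all = 620.32 / 2.5 = 248.13 kPa.
Footing area = 28.1853 m², so allowable column load = 248.13 × 28.1853 = 6993.6 kN.

P_all ≈ 6990 kN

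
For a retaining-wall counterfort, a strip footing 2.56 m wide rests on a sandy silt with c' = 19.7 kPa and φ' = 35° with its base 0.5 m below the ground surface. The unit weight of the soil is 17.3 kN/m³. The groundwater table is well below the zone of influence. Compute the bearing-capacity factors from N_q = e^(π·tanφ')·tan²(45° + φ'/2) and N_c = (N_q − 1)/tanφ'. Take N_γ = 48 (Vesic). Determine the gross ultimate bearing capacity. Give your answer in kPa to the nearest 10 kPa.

tan35° = 0.7002, so N_q = e^(π×0.7002)·tan²(62.5°) = 9.023 × 3.69 = 33.3.
N_c = (33.3 − 1)/tan35° = 46.12.
Overburden at base level: q = 17.3 × 0.5 = 8.65 kPa.
Cohesion term c·N_c = 19.7 × 46.124 = 908.63 kPa; surcharge term q·N_q = 8.65 × 33.296 = 288.01 kPa; self-weight term 0.5·γ·B·N_γ = 0.5 × 17.3 × 2.56 × 48 = 1062.9 kPa.
q_ult = 908.63 + 288.01 + 1062.9 = 2259.6 kPa.

q_ult ≈ 2260 kPa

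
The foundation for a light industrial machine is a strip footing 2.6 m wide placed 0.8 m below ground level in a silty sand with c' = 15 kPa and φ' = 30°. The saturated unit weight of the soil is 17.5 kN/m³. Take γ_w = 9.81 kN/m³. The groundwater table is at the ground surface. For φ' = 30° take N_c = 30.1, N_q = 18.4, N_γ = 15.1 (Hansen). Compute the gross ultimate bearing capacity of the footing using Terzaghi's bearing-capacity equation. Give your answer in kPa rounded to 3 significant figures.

q_ult ≈ 716 kPa

γ' = 17.5 − 9.81 = 7.69 kN/m³ (submerged throughout). q = 7.69 × 0.8 = 6.152 kPa; the same γ' applies in the ½γBN_γ term.
c·N_c = 15 × 30.1 = 451.5 kPa
q·N_q = 6.152 × 18.4 = 113.2 kPa
0.5·γ·B·N_γ = 0.5 × 7.69 × 2.6 × 15.1 = 150.95 kPa
q_ult = 451.5 + 113.2 + 150.95 = 715.65 kPa.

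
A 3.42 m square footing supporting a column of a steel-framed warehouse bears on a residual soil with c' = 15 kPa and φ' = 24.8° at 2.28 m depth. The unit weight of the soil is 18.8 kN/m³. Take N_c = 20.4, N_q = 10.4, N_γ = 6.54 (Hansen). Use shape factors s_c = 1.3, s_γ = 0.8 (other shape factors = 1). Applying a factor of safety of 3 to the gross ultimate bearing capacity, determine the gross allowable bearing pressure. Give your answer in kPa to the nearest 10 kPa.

Overburden at base level: q = 18.8 × 2.28 = 42.864 kPa.
Cohesion term c·N_c·s_c = 15 × 20.4 × 1.3 = 397.8 kPa; surcharge term q·N_q = 42.864 × 10.4 = 445.79 kPa; self-weight term 0.5·γ·B·N_γ·s_γ = 0.5 × 18.8 × 3.42 × 6.54 × 0.8 = 168.2 kPa.
q_ult = 397.8 + 445.79 + 168.2 = 1011.8 kPa.
q_all = q_ult / FS = 1011.8 / 3 = 337.26 kPa.

q_all ≈ 340 kPa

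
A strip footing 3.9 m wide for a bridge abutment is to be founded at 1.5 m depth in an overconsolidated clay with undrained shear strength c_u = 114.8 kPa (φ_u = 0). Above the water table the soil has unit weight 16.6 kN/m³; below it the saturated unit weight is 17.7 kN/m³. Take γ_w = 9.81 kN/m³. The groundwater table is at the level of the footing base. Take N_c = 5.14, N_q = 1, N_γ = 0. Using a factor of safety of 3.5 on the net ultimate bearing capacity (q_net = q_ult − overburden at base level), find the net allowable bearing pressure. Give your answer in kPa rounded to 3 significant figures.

q = γ·D_f = 16.6 × 1.5 = 24.9 kPa.
c·N_c = 114.8 × 5.14 = 590.07 kPa
q·N_q = 24.9 × 1 = 24.9 kPa
q_ult = 590.07 + 24.9 = 614.97 kPa.
q_net = 614.97 − 24.9 = 590.07 kPa.
q_all(net) = 590.07 / 3.5 = 168.59 kPa.

q_all(net) ≈ 169 kPa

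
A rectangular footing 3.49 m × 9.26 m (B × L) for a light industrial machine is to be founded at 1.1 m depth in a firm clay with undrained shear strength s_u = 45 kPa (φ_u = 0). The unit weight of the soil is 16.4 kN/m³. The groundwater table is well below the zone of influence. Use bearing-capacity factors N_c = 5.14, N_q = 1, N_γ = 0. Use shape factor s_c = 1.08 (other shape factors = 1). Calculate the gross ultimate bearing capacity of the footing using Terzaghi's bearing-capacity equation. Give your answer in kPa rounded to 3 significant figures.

q = γ·D_f = 16.4 × 1.1 = 18.04 kPa.
c·N_c·s_c = 45 × 5.14 × 1.08 = 249.8 kPa
q·N_q = 18.04 × 1 = 18.04 kPa
q_ult = 249.8 + 18.04 = 267.84 kPa.

q_ult ≈ 268 kPa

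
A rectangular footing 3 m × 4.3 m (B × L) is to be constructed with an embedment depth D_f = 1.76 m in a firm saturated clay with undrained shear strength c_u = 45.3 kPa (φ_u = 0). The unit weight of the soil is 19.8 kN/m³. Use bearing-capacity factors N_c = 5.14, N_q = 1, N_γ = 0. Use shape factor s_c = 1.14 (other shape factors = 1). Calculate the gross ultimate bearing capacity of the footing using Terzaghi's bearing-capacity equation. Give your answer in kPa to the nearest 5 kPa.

Effective surcharge at the founding depth q = γ·D_f = 19.8 × 1.76 = 34.848 kPa.
q_ult = c·N_c·s_c + q·N_q
     = 45.3 × 5.14 × 1.14 + 34.848 × 1
     = 265.44 + 34.848 = 300.29 kPa.

q_ult ≈ 300 kPa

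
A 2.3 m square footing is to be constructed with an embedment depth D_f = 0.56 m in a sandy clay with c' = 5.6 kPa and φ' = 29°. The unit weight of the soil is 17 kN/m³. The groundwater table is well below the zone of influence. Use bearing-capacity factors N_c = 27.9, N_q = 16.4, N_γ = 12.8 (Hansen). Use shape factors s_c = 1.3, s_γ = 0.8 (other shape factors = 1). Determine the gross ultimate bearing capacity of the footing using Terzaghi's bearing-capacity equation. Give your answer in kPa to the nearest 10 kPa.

q_ult ≈ 560 kPa

Overburden at base level: q = 17 × 0.56 = 9.52 kPa.
Cohesion term c·N_c·s_c = 5.6 × 27.9 × 1.3 = 203.11 kPa; surcharge term q·N_q = 9.52 × 16.4 = 156.13 kPa; self-weight term 0.5·γ·B·N_γ·s_γ = 0.5 × 17 × 2.3 × 12.8 × 0.8 = 200.19 kPa.
q_ult = 203.11 + 156.13 + 200.19 = 559.43 kPa.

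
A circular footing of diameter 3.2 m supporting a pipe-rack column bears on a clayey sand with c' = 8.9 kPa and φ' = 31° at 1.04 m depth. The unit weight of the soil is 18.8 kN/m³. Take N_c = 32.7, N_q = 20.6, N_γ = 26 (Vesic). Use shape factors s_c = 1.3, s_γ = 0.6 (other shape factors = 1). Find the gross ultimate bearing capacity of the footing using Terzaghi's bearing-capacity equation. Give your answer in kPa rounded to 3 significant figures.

q_ult ≈ 1250 kPa

Overburden at base level: q = 18.8 × 1.04 = 19.552 kPa.
Cohesion term c·N_c·s_c = 8.9 × 32.7 × 1.3 = 378.34 kPa; surcharge term q·N_q = 19.552 × 20.6 = 402.77 kPa; self-weight term 0.5·γ·B·N_γ·s_γ = 0.5 × 18.8 × 3.2 × 26 × 0.6 = 469.25 kPa.
q_ult = 378.34 + 402.77 + 469.25 = 1250.4 kPa.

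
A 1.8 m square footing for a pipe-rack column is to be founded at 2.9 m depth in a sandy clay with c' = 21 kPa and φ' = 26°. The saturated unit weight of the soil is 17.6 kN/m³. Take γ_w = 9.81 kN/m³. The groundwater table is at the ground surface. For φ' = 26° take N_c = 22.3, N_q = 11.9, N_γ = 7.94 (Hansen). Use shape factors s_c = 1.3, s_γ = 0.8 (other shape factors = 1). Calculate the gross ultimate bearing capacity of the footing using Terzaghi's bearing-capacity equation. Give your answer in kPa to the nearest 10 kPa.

q_ult ≈ 920 kPa

With the water table at the surface the whole profile is submerged: γ' = 17.6 − 9.81 = 7.79 kN/m³, so q = γ'·D_f = 22.591 kPa; the same γ' applies in the ½γBN_γ term.
q_ult = c·N_c·s_c + q·N_q + 0.5·γ·B·N_γ·s_γ
     = 21 × 22.3 × 1.3 + 22.591 × 11.9 + 0.5 × 7.79 × 1.8 × 7.94 × 0.8
     = 608.79 + 268.83 + 44.534 = 922.16 kPa.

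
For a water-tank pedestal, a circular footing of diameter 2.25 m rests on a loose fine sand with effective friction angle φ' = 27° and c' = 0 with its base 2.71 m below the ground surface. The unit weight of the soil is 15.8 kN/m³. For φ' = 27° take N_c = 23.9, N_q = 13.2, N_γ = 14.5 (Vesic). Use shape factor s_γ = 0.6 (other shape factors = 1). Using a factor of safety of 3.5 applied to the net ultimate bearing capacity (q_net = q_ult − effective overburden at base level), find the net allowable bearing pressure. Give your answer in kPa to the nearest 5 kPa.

q_all(net) ≈ 195 kPa

Effective surcharge at the founding depth q = γ·D_f = 15.8 × 2.71 = 42.818 kPa.
q_ult = q·N_q + 0.5·γ·B·N_γ·s_γ
     = 42.818 × 13.2 + 0.5 × 15.8 × 2.25 × 14.5 × 0.6
     = 565.2 + 154.64 = 719.84 kPa.
Net ultimate: q_net = 719.84 − 42.818 = 677.02 kPa.
q_all(net) = 677.02 / 3.5 = 193.43 kPa.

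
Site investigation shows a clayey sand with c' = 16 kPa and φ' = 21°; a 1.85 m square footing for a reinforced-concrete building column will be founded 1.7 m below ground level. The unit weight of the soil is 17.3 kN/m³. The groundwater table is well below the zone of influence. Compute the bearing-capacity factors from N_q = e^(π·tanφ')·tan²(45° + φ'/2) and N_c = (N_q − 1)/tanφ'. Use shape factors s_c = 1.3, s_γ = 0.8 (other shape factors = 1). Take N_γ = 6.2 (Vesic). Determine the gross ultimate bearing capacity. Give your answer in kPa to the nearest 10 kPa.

q_ult ≈ 620 kPa

tan21° = 0.3839, so N_q = e^(π×0.3839)·tan²(55.5°) = 3.34 × 2.117 = 7.07.
N_c = (7.07 − 1)/tan21° = 15.81.
q = γ·D_f = 17.3 × 1.7 = 29.41 kPa.
c·N_c·s_c = 16 × 15.815 × 1.3 = 328.95 kPa
q·N_q = 29.41 × 7.0708 = 207.95 kPa
0.5·γ·B·N_γ·s_γ = 0.5 × 17.3 × 1.85 × 6.2 × 0.8 = 79.372 kPa
q_ult = 328.95 + 207.95 + 79.372 = 616.27 kPa.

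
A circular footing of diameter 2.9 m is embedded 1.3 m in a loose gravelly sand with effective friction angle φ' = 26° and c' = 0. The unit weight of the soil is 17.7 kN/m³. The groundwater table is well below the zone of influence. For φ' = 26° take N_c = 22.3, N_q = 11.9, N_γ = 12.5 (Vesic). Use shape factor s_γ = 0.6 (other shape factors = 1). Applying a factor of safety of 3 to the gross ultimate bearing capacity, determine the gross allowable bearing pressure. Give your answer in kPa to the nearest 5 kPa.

q_all ≈ 155 kPa

Overburden at base level: q = 17.7 × 1.3 = 23.01 kPa.
Surcharge term q·N_q = 23.01 × 11.9 = 273.82 kPa; self-weight term 0.5·γ·B·N_γ·s_γ = 0.5 × 17.7 × 2.9 × 12.5 × 0.6 = 192.49 kPa.
q_ult = 273.82 + 192.49 = 466.31 kPa.
q_all = q_ult / FS = 466.31 / 3 = 155.44 kPa.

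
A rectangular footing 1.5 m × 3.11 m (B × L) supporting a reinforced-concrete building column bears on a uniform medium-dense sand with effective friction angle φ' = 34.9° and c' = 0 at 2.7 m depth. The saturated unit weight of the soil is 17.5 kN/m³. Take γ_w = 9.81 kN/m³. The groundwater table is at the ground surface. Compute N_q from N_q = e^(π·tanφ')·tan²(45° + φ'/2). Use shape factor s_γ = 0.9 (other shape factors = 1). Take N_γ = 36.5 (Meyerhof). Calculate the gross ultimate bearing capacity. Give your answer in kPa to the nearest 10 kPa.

tan34.9° = 0.6976, so N_q = e^(π×0.6976)·tan²(62.45°) = 8.95 × 3.674 = 32.89.
With the water table at the surface the whole profile is submerged: γ' = 17.5 − 9.81 = 7.69 kN/m³, so q = γ'·D_f = 20.763 kPa; the same γ' applies in the ½γBN_γ term.
q_ult = q·N_q + 0.5·γ·B·N_γ·s_γ
     = 20.763 × 32.885 + 0.5 × 7.69 × 1.5 × 36.5 × 0.9
     = 682.79 + 189.46 = 872.26 kPa.

q_ult ≈ 870 kPa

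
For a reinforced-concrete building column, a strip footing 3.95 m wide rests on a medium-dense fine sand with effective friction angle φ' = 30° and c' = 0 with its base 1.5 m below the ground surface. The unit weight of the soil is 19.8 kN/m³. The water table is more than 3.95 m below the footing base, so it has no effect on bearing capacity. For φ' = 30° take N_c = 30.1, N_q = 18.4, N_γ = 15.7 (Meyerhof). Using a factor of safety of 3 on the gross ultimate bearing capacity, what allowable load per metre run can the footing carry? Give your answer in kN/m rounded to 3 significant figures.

q = γ·D_f = 19.8 × 1.5 = 29.7 kPa.
q·N_q = 29.7 × 18.4 = 546.48 kPa
0.5·γ·B·N_γ = 0.5 × 19.8 × 3.95 × 15.7 = 613.95 kPa
q_ult = 546.48 + 613.95 = 1160.4 kPa.
Gross allowable pressure q_all = 1160.4 / 3 = 386.81 kPa.
Allowable wall load = q_all × B = 386.81 × 3.95 = 1527.9 kN per metre run.

≈ 1530 kN/m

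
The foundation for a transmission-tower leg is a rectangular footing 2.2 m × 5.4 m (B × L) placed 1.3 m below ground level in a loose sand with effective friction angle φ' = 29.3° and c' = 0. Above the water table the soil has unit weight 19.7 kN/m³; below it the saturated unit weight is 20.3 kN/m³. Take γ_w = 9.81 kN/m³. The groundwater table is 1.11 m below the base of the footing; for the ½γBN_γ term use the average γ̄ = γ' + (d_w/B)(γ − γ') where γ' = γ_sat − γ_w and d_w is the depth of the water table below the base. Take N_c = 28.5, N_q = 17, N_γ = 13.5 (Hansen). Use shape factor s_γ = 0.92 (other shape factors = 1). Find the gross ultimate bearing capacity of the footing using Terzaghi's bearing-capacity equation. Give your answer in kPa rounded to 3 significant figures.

q_ult ≈ 642 kPa

Overburden at base level: q = 19.7 × 1.3 = 25.61 kPa.
The water table is 1.11 m below the base (< B = 2.2 m), so the ½γBN_γ term uses γ̄ = γ' + (d_w/B)(γ − γ') = 10.49 + (1.11/2.2)(19.7 − 10.49) = 15.137 kN/m³.
Surcharge term q·N_q = 25.61 × 17 = 435.37 kPa; self-weight term 0.5·γ·B·N_γ·s_γ = 0.5 × 15.137 × 2.2 × 13.5 × 0.92 = 206.8 kPa.
q_ult = 435.37 + 206.8 = 642.17 kPa.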